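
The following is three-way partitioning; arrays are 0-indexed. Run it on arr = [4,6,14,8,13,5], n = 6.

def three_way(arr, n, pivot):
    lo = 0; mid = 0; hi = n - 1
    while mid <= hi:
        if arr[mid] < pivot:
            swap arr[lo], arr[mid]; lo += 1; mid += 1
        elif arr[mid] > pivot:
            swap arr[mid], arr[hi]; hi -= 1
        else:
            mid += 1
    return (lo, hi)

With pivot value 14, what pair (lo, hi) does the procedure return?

lo=0 mid=0 hi=5
4<14: swap(0,0), lo=1 mid=1 ⇒ [4,6,14,8,13,5]
6<14: swap(1,1), lo=2 mid=2 ⇒ [4,6,14,8,13,5]
14=14: mid=3
8<14: swap(2,3), lo=3 mid=4 ⇒ [4,6,8,14,13,5]
13<14: swap(3,4), lo=4 mid=5 ⇒ [4,6,8,13,14,5]
5<14: swap(4,5), lo=5 mid=6 ⇒ [4,6,8,13,5,14]
done. lo=5 hi=5; arr=[4,6,8,13,5,14]

(5, 5)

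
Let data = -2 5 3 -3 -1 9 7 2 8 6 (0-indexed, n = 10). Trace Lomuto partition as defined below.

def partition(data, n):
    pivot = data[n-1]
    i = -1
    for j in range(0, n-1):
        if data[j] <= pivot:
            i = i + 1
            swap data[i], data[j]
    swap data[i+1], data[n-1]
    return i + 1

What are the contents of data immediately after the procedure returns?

pivot=6, i=-1
j=0: -2≤6, i=0, swap(0,0) ⇒ -2 5 3 -3 -1 9 7 2 8 6
j=1: 5≤6, i=1, swap(1,1) ⇒ -2 5 3 -3 -1 9 7 2 8 6
j=2: 3≤6, i=2, swap(2,2) ⇒ -2 5 3 -3 -1 9 7 2 8 6
j=3: -3≤6, i=3, swap(3,3) ⇒ -2 5 3 -3 -1 9 7 2 8 6
j=4: -1≤6, i=4, swap(4,4) ⇒ -2 5 3 -3 -1 9 7 2 8 6
j=5: 9>6, skip
j=6: 7>6, skip
j=7: 2≤6, i=5, swap(5,7) ⇒ -2 5 3 -3 -1 2 7 9 8 6
j=8: 8>6, skip
swap(6,9) ⇒ -2 5 3 -3 -1 2 6 9 8 7; return 6

-2 5 3 -3 -1 2 6 9 8 7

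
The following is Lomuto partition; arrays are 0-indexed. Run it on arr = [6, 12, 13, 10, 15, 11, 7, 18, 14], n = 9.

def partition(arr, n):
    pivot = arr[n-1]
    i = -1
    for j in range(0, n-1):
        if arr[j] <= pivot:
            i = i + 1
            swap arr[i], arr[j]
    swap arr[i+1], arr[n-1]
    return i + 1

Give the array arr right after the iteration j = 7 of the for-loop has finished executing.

[6, 12, 13, 10, 11, 7, 15, 18, 14]

pivot=14, i=-1
j=0: 6≤14, i=0, swap(0,0) ⇒ [6, 12, 13, 10, 15, 11, 7, 18, 14]
j=1: 12≤14, i=1, swap(1,1) ⇒ [6, 12, 13, 10, 15, 11, 7, 18, 14]
j=2: 13≤14, i=2, swap(2,2) ⇒ [6, 12, 13, 10, 15, 11, 7, 18, 14]
j=3: 10≤14, i=3, swap(3,3) ⇒ [6, 12, 13, 10, 15, 11, 7, 18, 14]
j=4: 15>14, skip
j=5: 11≤14, i=4, swap(4,5) ⇒ [6, 12, 13, 10, 11, 15, 7, 18, 14]
j=6: 7≤14, i=5, swap(5,6) ⇒ [6, 12, 13, 10, 11, 7, 15, 18, 14]
j=7: 18>14, skip
(after j=7) arr = [6, 12, 13, 10, 11, 7, 15, 18, 14]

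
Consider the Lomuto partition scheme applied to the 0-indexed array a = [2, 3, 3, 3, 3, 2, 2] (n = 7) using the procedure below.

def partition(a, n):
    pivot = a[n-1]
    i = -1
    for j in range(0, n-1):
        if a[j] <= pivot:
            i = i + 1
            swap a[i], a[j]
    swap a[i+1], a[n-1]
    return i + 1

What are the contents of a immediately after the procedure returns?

pivot = a[6] = 2; i = -1
j=0: a[0]=2 ≤ 2 → i=0, swap a[0],a[0] (no change) → [2, 3, 3, 3, 3, 2, 2]
j=1: a[1]=3 > 2 → no swap
j=2: a[2]=3 > 2 → no swap
j=3: a[3]=3 > 2 → no swap
j=4: a[4]=3 > 2 → no swap
j=5: a[5]=2 ≤ 2 → i=1, swap a[1],a[5] → [2, 2, 3, 3, 3, 3, 2]
final swap a[2],a[6] → [2, 2, 2, 3, 3, 3, 3]; return 2

[2, 2, 2, 3, 3, 3, 3]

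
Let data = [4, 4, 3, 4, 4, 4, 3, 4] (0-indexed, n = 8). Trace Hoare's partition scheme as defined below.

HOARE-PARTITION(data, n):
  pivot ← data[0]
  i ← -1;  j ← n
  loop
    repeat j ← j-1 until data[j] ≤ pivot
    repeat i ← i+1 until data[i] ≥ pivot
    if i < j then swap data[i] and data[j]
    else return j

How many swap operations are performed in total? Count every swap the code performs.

pivot = data[0] = 4; i = -1, j = 8
j→7 (data[7]=4≤4), i→0 (data[0]=4≥4); i<j, swap → [4, 4, 3, 4, 4, 4, 3, 4]
j→6 (data[6]=3≤4), i→1 (data[1]=4≥4); i<j, swap → [4, 3, 3, 4, 4, 4, 4, 4]
j→5 (data[5]=4≤4), i→3 (data[3]=4≥4); i<j, swap → [4, 3, 3, 4, 4, 4, 4, 4]
j→4, i→4; i≥j, return j=4. data = [4, 3, 3, 4, 4, 4, 4, 4]

3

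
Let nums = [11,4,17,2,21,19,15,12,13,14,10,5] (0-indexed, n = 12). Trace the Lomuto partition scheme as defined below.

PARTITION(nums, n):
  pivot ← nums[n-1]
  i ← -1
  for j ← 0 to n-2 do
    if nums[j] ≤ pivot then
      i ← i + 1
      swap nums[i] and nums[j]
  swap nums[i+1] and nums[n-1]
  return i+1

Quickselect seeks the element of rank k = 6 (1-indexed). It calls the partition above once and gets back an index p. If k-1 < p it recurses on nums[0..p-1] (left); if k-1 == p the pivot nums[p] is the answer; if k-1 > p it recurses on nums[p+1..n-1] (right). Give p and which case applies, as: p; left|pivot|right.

2; right

pivot = nums[11] = 5; i = -1
j=0: nums[0]=11 > 5 → no swap
j=1: nums[1]=4 ≤ 5 → i=0, swap nums[0],nums[1] → [4,11,17,2,21,19,15,12,13,14,10,5]
j=2: nums[2]=17 > 5 → no swap
j=3: nums[3]=2 ≤ 5 → i=1, swap nums[1],nums[3] → [4,2,17,11,21,19,15,12,13,14,10,5]
j=4: nums[4]=21 > 5 → no swap
j=5: nums[5]=19 > 5 → no swap
j=6: nums[6]=15 > 5 → no swap
j=7: nums[7]=12 > 5 → no swap
j=8: nums[8]=13 > 5 → no swap
j=9: nums[9]=14 > 5 → no swap
j=10: nums[10]=10 > 5 → no swap
final swap nums[2],nums[11] → [4,2,5,11,21,19,15,12,13,14,10,17]; return 2
p = 2; k-1 = 5 > 2 ⇒ right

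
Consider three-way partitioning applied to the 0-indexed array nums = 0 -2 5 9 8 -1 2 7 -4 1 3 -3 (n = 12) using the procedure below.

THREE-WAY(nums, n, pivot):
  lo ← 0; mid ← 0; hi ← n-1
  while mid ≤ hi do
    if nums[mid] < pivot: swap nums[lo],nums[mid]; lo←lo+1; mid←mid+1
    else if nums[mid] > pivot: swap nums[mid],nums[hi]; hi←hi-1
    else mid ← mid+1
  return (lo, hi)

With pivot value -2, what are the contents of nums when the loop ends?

-3 -4 -2 8 -1 2 7 9 1 3 5 0

pivot = -2; lo=0, mid=0, hi=11
nums[mid]=0>-2: swap nums[0],nums[11]; hi=10 → -3 -2 5 9 8 -1 2 7 -4 1 3 0
nums[mid]=-3<-2: swap nums[0],nums[0]; lo=1,mid=1 → -3 -2 5 9 8 -1 2 7 -4 1 3 0
nums[mid]=-2=-2: mid=2
nums[mid]=5>-2: swap nums[2],nums[10]; hi=9 → -3 -2 3 9 8 -1 2 7 -4 1 5 0
nums[mid]=3>-2: swap nums[2],nums[9]; hi=8 → -3 -2 1 9 8 -1 2 7 -4 3 5 0
nums[mid]=1>-2: swap nums[2],nums[8]; hi=7 → -3 -2 -4 9 8 -1 2 7 1 3 5 0
nums[mid]=-4<-2: swap nums[1],nums[2]; lo=2,mid=3 → -3 -4 -2 9 8 -1 2 7 1 3 5 0
nums[mid]=9>-2: swap nums[3],nums[7]; hi=6 → -3 -4 -2 7 8 -1 2 9 1 3 5 0
nums[mid]=7>-2: swap nums[3],nums[6]; hi=5 → -3 -4 -2 2 8 -1 7 9 1 3 5 0
nums[mid]=2>-2: swap nums[3],nums[5]; hi=4 → -3 -4 -2 -1 8 2 7 9 1 3 5 0
nums[mid]=-1>-2: swap nums[3],nums[4]; hi=3 → -3 -4 -2 8 -1 2 7 9 1 3 5 0
nums[mid]=8>-2: swap nums[3],nums[3]; hi=2 → -3 -4 -2 8 -1 2 7 9 1 3 5 0
end: lo=2, hi=2; nums = -3 -4 -2 8 -1 2 7 9 1 3 5 0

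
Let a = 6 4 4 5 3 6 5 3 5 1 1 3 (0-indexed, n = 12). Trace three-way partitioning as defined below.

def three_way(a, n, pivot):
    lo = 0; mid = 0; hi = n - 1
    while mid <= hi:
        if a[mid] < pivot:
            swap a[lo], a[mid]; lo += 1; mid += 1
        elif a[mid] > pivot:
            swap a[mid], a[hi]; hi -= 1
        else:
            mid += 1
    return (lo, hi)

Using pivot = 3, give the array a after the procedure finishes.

lo=0 mid=0 hi=11
6>3: swap(0,11), hi=10 ⇒ 3 4 4 5 3 6 5 3 5 1 1 6
3=3: mid=1
4>3: swap(1,10), hi=9 ⇒ 3 1 4 5 3 6 5 3 5 1 4 6
1<3: swap(0,1), lo=1 mid=2 ⇒ 1 3 4 5 3 6 5 3 5 1 4 6
4>3: swap(2,9), hi=8 ⇒ 1 3 1 5 3 6 5 3 5 4 4 6
1<3: swap(1,2), lo=2 mid=3 ⇒ 1 1 3 5 3 6 5 3 5 4 4 6
5>3: swap(3,8), hi=7 ⇒ 1 1 3 5 3 6 5 3 5 4 4 6
5>3: swap(3,7), hi=6 ⇒ 1 1 3 3 3 6 5 5 5 4 4 6
3=3: mid=4
3=3: mid=5
6>3: swap(5,6), hi=5 ⇒ 1 1 3 3 3 5 6 5 5 4 4 6
5>3: swap(5,5), hi=4 ⇒ 1 1 3 3 3 5 6 5 5 4 4 6
done. lo=2 hi=4; a=1 1 3 3 3 5 6 5 5 4 4 6

1 1 3 3 3 5 6 5 5 4 4 6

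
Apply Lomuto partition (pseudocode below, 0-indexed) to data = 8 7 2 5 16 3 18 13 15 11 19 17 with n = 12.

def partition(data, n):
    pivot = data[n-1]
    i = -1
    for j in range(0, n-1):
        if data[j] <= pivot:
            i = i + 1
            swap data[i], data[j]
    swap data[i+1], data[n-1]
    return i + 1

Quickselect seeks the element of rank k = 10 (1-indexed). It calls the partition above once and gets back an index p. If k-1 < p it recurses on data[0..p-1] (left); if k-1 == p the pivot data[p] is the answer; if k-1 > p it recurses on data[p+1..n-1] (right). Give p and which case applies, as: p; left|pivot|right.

9; pivot

pivot=17, i=-1
j=0: 8≤17, i=0, swap(0,0) ⇒ 8 7 2 5 16 3 18 13 15 11 19 17
j=1: 7≤17, i=1, swap(1,1) ⇒ 8 7 2 5 16 3 18 13 15 11 19 17
j=2: 2≤17, i=2, swap(2,2) ⇒ 8 7 2 5 16 3 18 13 15 11 19 17
j=3: 5≤17, i=3, swap(3,3) ⇒ 8 7 2 5 16 3 18 13 15 11 19 17
j=4: 16≤17, i=4, swap(4,4) ⇒ 8 7 2 5 16 3 18 13 15 11 19 17
j=5: 3≤17, i=5, swap(5,5) ⇒ 8 7 2 5 16 3 18 13 15 11 19 17
j=6: 18>17, skip
j=7: 13≤17, i=6, swap(6,7) ⇒ 8 7 2 5 16 3 13 18 15 11 19 17
j=8: 15≤17, i=7, swap(7,8) ⇒ 8 7 2 5 16 3 13 15 18 11 19 17
j=9: 11≤17, i=8, swap(8,9) ⇒ 8 7 2 5 16 3 13 15 11 18 19 17
j=10: 19>17, skip
swap(9,11) ⇒ 8 7 2 5 16 3 13 15 11 17 19 18; return 9
p = 9; k-1 = 9 == 9 ⇒ pivot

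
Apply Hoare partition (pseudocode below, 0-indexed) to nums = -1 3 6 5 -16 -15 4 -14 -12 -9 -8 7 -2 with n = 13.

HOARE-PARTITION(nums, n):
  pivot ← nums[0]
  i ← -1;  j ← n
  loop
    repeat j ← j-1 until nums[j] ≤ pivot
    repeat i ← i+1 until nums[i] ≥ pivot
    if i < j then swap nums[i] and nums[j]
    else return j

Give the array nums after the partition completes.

-2 -8 -9 -12 -16 -15 -14 4 5 6 3 7 -1

pivot = nums[0] = -1; i = -1, j = 13
j→12 (nums[12]=-2≤-1), i→0 (nums[0]=-1≥-1); i<j, swap → -2 3 6 5 -16 -15 4 -14 -12 -9 -8 7 -1
j→10 (nums[10]=-8≤-1), i→1 (nums[1]=3≥-1); i<j, swap → -2 -8 6 5 -16 -15 4 -14 -12 -9 3 7 -1
j→9 (nums[9]=-9≤-1), i→2 (nums[2]=6≥-1); i<j, swap → -2 -8 -9 5 -16 -15 4 -14 -12 6 3 7 -1
j→8 (nums[8]=-12≤-1), i→3 (nums[3]=5≥-1); i<j, swap → -2 -8 -9 -12 -16 -15 4 -14 5 6 3 7 -1
j→7 (nums[7]=-14≤-1), i→6 (nums[6]=4≥-1); i<j, swap → -2 -8 -9 -12 -16 -15 -14 4 5 6 3 7 -1
j→6, i→7; i≥j, return j=6. nums = -2 -8 -9 -12 -16 -15 -14 4 5 6 3 7 -1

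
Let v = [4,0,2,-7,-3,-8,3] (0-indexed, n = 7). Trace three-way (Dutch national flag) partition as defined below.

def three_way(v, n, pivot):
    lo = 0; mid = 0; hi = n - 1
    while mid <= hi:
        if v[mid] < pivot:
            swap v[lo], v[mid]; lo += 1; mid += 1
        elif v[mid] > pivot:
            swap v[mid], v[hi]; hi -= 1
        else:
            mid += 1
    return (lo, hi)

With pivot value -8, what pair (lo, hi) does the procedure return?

lo=0 mid=0 hi=6
4>-8: swap(0,6), hi=5 ⇒ [3,0,2,-7,-3,-8,4]
3>-8: swap(0,5), hi=4 ⇒ [-8,0,2,-7,-3,3,4]
-8=-8: mid=1
0>-8: swap(1,4), hi=3 ⇒ [-8,-3,2,-7,0,3,4]
-3>-8: swap(1,3), hi=2 ⇒ [-8,-7,2,-3,0,3,4]
-7>-8: swap(1,2), hi=1 ⇒ [-8,2,-7,-3,0,3,4]
2>-8: swap(1,1), hi=0 ⇒ [-8,2,-7,-3,0,3,4]
done. lo=0 hi=0; v=[-8,2,-7,-3,0,3,4]

(0, 0)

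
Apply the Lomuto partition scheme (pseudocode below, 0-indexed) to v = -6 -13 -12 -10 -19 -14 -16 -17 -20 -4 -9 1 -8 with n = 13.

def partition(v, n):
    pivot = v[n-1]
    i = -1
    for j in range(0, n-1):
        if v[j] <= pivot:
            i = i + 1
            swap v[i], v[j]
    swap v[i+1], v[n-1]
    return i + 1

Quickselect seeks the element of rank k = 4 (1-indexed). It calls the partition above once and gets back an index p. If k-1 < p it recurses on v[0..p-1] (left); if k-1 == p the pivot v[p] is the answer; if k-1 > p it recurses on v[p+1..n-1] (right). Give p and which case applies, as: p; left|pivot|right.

pivot = v[12] = -8; i = -1
j=0: v[0]=-6 > -8 → no swap
j=1: v[1]=-13 ≤ -8 → i=0, swap v[0],v[1] → -13 -6 -12 -10 -19 -14 -16 -17 -20 -4 -9 1 -8
j=2: v[2]=-12 ≤ -8 → i=1, swap v[1],v[2] → -13 -12 -6 -10 -19 -14 -16 -17 -20 -4 -9 1 -8
j=3: v[3]=-10 ≤ -8 → i=2, swap v[2],v[3] → -13 -12 -10 -6 -19 -14 -16 -17 -20 -4 -9 1 -8
j=4: v[4]=-19 ≤ -8 → i=3, swap v[3],v[4] → -13 -12 -10 -19 -6 -14 -16 -17 -20 -4 -9 1 -8
j=5: v[5]=-14 ≤ -8 → i=4, swap v[4],v[5] → -13 -12 -10 -19 -14 -6 -16 -17 -20 -4 -9 1 -8
j=6: v[6]=-16 ≤ -8 → i=5, swap v[5],v[6] → -13 -12 -10 -19 -14 -16 -6 -17 -20 -4 -9 1 -8
j=7: v[7]=-17 ≤ -8 → i=6, swap v[6],v[7] → -13 -12 -10 -19 -14 -16 -17 -6 -20 -4 -9 1 -8
j=8: v[8]=-20 ≤ -8 → i=7, swap v[7],v[8] → -13 -12 -10 -19 -14 -16 -17 -20 -6 -4 -9 1 -8
j=9: v[9]=-4 > -8 → no swap
j=10: v[10]=-9 ≤ -8 → i=8, swap v[8],v[10] → -13 -12 -10 -19 -14 -16 -17 -20 -9 -4 -6 1 -8
j=11: v[11]=1 > -8 → no swap
final swap v[9],v[12] → -13 -12 -10 -19 -14 -16 -17 -20 -9 -8 -6 1 -4; return 9
p = 9; k-1 = 3 < 9 ⇒ left

9; left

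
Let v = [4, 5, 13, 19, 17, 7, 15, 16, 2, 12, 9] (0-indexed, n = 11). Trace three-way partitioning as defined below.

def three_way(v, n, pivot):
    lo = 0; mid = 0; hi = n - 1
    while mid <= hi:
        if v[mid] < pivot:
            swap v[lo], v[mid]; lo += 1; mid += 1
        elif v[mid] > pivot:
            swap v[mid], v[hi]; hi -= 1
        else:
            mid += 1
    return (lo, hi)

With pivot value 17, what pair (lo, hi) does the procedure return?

(9, 9)

lo=0 mid=0 hi=10
4<17: swap(0,0), lo=1 mid=1 ⇒ [4, 5, 13, 19, 17, 7, 15, 16, 2, 12, 9]
5<17: swap(1,1), lo=2 mid=2 ⇒ [4, 5, 13, 19, 17, 7, 15, 16, 2, 12, 9]
13<17: swap(2,2), lo=3 mid=3 ⇒ [4, 5, 13, 19, 17, 7, 15, 16, 2, 12, 9]
19>17: swap(3,10), hi=9 ⇒ [4, 5, 13, 9, 17, 7, 15, 16, 2, 12, 19]
9<17: swap(3,3), lo=4 mid=4 ⇒ [4, 5, 13, 9, 17, 7, 15, 16, 2, 12, 19]
17=17: mid=5
7<17: swap(4,5), lo=5 mid=6 ⇒ [4, 5, 13, 9, 7, 17, 15, 16, 2, 12, 19]
15<17: swap(5,6), lo=6 mid=7 ⇒ [4, 5, 13, 9, 7, 15, 17, 16, 2, 12, 19]
16<17: swap(6,7), lo=7 mid=8 ⇒ [4, 5, 13, 9, 7, 15, 16, 17, 2, 12, 19]
2<17: swap(7,8), lo=8 mid=9 ⇒ [4, 5, 13, 9, 7, 15, 16, 2, 17, 12, 19]
12<17: swap(8,9), lo=9 mid=10 ⇒ [4, 5, 13, 9, 7, 15, 16, 2, 12, 17, 19]
done. lo=9 hi=9; v=[4, 5, 13, 9, 7, 15, 16, 2, 12, 17, 19]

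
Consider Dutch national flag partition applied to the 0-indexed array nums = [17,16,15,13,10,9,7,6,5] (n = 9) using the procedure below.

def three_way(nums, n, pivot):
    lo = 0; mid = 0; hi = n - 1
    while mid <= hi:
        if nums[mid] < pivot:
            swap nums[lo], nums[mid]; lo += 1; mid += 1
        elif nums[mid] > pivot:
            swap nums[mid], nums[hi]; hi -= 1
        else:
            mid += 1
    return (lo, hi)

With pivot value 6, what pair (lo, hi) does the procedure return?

pivot = 6; lo=0, mid=0, hi=8
nums[mid]=17>6: swap nums[0],nums[8]; hi=7 → [5,16,15,13,10,9,7,6,17]
nums[mid]=5<6: swap nums[0],nums[0]; lo=1,mid=1 → [5,16,15,13,10,9,7,6,17]
nums[mid]=16>6: swap nums[1],nums[7]; hi=6 → [5,6,15,13,10,9,7,16,17]
nums[mid]=6=6: mid=2
nums[mid]=15>6: swap nums[2],nums[6]; hi=5 → [5,6,7,13,10,9,15,16,17]
nums[mid]=7>6: swap nums[2],nums[5]; hi=4 → [5,6,9,13,10,7,15,16,17]
nums[mid]=9>6: swap nums[2],nums[4]; hi=3 → [5,6,10,13,9,7,15,16,17]
nums[mid]=10>6: swap nums[2],nums[3]; hi=2 → [5,6,13,10,9,7,15,16,17]
nums[mid]=13>6: swap nums[2],nums[2]; hi=1 → [5,6,13,10,9,7,15,16,17]
end: lo=1, hi=1; nums = [5,6,13,10,9,7,15,16,17]

(1, 1)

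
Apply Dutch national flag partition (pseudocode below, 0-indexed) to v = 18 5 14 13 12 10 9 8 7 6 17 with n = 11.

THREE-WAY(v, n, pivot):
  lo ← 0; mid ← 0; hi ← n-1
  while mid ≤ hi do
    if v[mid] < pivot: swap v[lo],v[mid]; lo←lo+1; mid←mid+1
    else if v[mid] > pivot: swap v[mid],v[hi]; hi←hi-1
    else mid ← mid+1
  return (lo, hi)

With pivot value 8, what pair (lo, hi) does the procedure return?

(3, 3)

pivot = 8; lo=0, mid=0, hi=10
v[mid]=18>8: swap v[0],v[10]; hi=9 → 17 5 14 13 12 10 9 8 7 6 18
v[mid]=17>8: swap v[0],v[9]; hi=8 → 6 5 14 13 12 10 9 8 7 17 18
v[mid]=6<8: swap v[0],v[0]; lo=1,mid=1 → 6 5 14 13 12 10 9 8 7 17 18
v[mid]=5<8: swap v[1],v[1]; lo=2,mid=2 → 6 5 14 13 12 10 9 8 7 17 18
v[mid]=14>8: swap v[2],v[8]; hi=7 → 6 5 7 13 12 10 9 8 14 17 18
v[mid]=7<8: swap v[2],v[2]; lo=3,mid=3 → 6 5 7 13 12 10 9 8 14 17 18
v[mid]=13>8: swap v[3],v[7]; hi=6 → 6 5 7 8 12 10 9 13 14 17 18
v[mid]=8=8: mid=4
v[mid]=12>8: swap v[4],v[6]; hi=5 → 6 5 7 8 9 10 12 13 14 17 18
v[mid]=9>8: swap v[4],v[5]; hi=4 → 6 5 7 8 10 9 12 13 14 17 18
v[mid]=10>8: swap v[4],v[4]; hi=3 → 6 5 7 8 10 9 12 13 14 17 18
end: lo=3, hi=3; v = 6 5 7 8 10 9 12 13 14 17 18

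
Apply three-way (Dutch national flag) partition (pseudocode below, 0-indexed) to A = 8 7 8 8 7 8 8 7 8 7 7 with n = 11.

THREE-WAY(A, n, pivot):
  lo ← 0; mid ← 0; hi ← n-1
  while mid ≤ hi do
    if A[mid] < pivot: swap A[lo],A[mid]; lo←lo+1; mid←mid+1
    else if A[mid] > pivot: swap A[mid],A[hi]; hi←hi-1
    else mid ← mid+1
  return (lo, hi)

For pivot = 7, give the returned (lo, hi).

pivot = 7; lo=0, mid=0, hi=10
A[mid]=8>7: swap A[0],A[10]; hi=9 → 7 7 8 8 7 8 8 7 8 7 8
A[mid]=7=7: mid=1
A[mid]=7=7: mid=2
A[mid]=8>7: swap A[2],A[9]; hi=8 → 7 7 7 8 7 8 8 7 8 8 8
A[mid]=7=7: mid=3
A[mid]=8>7: swap A[3],A[8]; hi=7 → 7 7 7 8 7 8 8 7 8 8 8
A[mid]=8>7: swap A[3],A[7]; hi=6 → 7 7 7 7 7 8 8 8 8 8 8
A[mid]=7=7: mid=4
A[mid]=7=7: mid=5
A[mid]=8>7: swap A[5],A[6]; hi=5 → 7 7 7 7 7 8 8 8 8 8 8
A[mid]=8>7: swap A[5],A[5]; hi=4 → 7 7 7 7 7 8 8 8 8 8 8
end: lo=0, hi=4; A = 7 7 7 7 7 8 8 8 8 8 8

(0, 4)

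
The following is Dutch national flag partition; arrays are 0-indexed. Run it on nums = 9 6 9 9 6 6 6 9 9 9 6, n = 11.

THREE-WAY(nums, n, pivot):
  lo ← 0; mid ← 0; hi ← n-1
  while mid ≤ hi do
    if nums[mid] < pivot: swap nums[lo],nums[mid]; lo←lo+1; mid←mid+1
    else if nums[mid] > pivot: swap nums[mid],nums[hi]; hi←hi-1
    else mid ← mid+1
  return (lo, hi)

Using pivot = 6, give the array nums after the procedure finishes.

6 6 6 6 6 9 9 9 9 9 9

pivot = 6; lo=0, mid=0, hi=10
nums[mid]=9>6: swap nums[0],nums[10]; hi=9 → 6 6 9 9 6 6 6 9 9 9 9
nums[mid]=6=6: mid=1
nums[mid]=6=6: mid=2
nums[mid]=9>6: swap nums[2],nums[9]; hi=8 → 6 6 9 9 6 6 6 9 9 9 9
nums[mid]=9>6: swap nums[2],nums[8]; hi=7 → 6 6 9 9 6 6 6 9 9 9 9
nums[mid]=9>6: swap nums[2],nums[7]; hi=6 → 6 6 9 9 6 6 6 9 9 9 9
nums[mid]=9>6: swap nums[2],nums[6]; hi=5 → 6 6 6 9 6 6 9 9 9 9 9
nums[mid]=6=6: mid=3
nums[mid]=9>6: swap nums[3],nums[5]; hi=4 → 6 6 6 6 6 9 9 9 9 9 9
nums[mid]=6=6: mid=4
nums[mid]=6=6: mid=5
end: lo=0, hi=4; nums = 6 6 6 6 6 9 9 9 9 9 9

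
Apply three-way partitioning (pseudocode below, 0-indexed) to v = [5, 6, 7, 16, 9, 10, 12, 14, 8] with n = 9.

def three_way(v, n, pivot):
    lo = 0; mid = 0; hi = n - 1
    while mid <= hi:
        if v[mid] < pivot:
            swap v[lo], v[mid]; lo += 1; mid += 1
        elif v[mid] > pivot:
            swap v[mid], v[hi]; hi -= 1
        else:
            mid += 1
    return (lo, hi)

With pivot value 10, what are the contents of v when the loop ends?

pivot = 10; lo=0, mid=0, hi=8
v[mid]=5<10: swap v[0],v[0]; lo=1,mid=1 → [5, 6, 7, 16, 9, 10, 12, 14, 8]
v[mid]=6<10: swap v[1],v[1]; lo=2,mid=2 → [5, 6, 7, 16, 9, 10, 12, 14, 8]
v[mid]=7<10: swap v[2],v[2]; lo=3,mid=3 → [5, 6, 7, 16, 9, 10, 12, 14, 8]
v[mid]=16>10: swap v[3],v[8]; hi=7 → [5, 6, 7, 8, 9, 10, 12, 14, 16]
v[mid]=8<10: swap v[3],v[3]; lo=4,mid=4 → [5, 6, 7, 8, 9, 10, 12, 14, 16]
v[mid]=9<10: swap v[4],v[4]; lo=5,mid=5 → [5, 6, 7, 8, 9, 10, 12, 14, 16]
v[mid]=10=10: mid=6
v[mid]=12>10: swap v[6],v[7]; hi=6 → [5, 6, 7, 8, 9, 10, 14, 12, 16]
v[mid]=14>10: swap v[6],v[6]; hi=5 → [5, 6, 7, 8, 9, 10, 14, 12, 16]
end: lo=5, hi=5; v = [5, 6, 7, 8, 9, 10, 14, 12, 16]

[5, 6, 7, 8, 9, 10, 14, 12, 16]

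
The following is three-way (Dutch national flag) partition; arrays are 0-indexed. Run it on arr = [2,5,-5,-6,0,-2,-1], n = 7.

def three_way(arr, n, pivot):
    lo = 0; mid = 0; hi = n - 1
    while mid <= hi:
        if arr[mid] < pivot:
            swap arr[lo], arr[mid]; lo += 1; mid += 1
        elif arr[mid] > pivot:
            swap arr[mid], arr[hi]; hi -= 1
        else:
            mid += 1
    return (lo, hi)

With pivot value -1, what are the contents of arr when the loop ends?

[-2,-5,-6,-1,0,5,2]

pivot = -1; lo=0, mid=0, hi=6
arr[mid]=2>-1: swap arr[0],arr[6]; hi=5 → [-1,5,-5,-6,0,-2,2]
arr[mid]=-1=-1: mid=1
arr[mid]=5>-1: swap arr[1],arr[5]; hi=4 → [-1,-2,-5,-6,0,5,2]
arr[mid]=-2<-1: swap arr[0],arr[1]; lo=1,mid=2 → [-2,-1,-5,-6,0,5,2]
arr[mid]=-5<-1: swap arr[1],arr[2]; lo=2,mid=3 → [-2,-5,-1,-6,0,5,2]
arr[mid]=-6<-1: swap arr[2],arr[3]; lo=3,mid=4 → [-2,-5,-6,-1,0,5,2]
arr[mid]=0>-1: swap arr[4],arr[4]; hi=3 → [-2,-5,-6,-1,0,5,2]
end: lo=3, hi=3; arr = [-2,-5,-6,-1,0,5,2]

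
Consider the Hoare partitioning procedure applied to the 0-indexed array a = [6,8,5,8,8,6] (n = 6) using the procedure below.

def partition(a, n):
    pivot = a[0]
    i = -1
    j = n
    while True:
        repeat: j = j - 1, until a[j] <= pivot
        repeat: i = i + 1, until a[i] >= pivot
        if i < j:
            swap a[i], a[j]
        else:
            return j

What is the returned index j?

1

pivot = a[0] = 6; i = -1, j = 6
j→5 (a[5]=6≤6), i→0 (a[0]=6≥6); i<j, swap → [6,8,5,8,8,6]
j→2 (a[2]=5≤6), i→1 (a[1]=8≥6); i<j, swap → [6,5,8,8,8,6]
j→1, i→2; i≥j, return j=1. a = [6,5,8,8,8,6]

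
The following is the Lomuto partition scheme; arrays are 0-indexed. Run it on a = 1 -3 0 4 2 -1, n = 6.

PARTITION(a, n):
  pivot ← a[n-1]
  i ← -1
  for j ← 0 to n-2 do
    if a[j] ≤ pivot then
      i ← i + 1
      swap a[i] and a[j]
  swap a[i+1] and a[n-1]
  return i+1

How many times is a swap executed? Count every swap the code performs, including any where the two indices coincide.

2

pivot=-1, i=-1
j=0: 1>-1, skip
j=1: -3≤-1, i=0, swap(0,1) ⇒ -3 1 0 4 2 -1
j=2: 0>-1, skip
j=3: 4>-1, skip
j=4: 2>-1, skip
swap(1,5) ⇒ -3 -1 0 4 2 1; return 1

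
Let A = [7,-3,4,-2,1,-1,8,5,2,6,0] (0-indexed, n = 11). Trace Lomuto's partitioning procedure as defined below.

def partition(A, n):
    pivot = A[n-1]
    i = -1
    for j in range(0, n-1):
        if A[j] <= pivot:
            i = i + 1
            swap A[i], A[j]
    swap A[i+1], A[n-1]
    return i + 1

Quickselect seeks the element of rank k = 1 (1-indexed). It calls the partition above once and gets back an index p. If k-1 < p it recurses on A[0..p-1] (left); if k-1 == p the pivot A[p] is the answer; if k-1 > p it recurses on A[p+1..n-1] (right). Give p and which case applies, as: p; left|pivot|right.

3; left

pivot=0, i=-1
j=0: 7>0, skip
j=1: -3≤0, i=0, swap(0,1) ⇒ [-3,7,4,-2,1,-1,8,5,2,6,0]
j=2: 4>0, skip
j=3: -2≤0, i=1, swap(1,3) ⇒ [-3,-2,4,7,1,-1,8,5,2,6,0]
j=4: 1>0, skip
j=5: -1≤0, i=2, swap(2,5) ⇒ [-3,-2,-1,7,1,4,8,5,2,6,0]
j=6: 8>0, skip
j=7: 5>0, skip
j=8: 2>0, skip
j=9: 6>0, skip
swap(3,10) ⇒ [-3,-2,-1,0,1,4,8,5,2,6,7]; return 3
p = 3; k-1 = 0 < 3 ⇒ left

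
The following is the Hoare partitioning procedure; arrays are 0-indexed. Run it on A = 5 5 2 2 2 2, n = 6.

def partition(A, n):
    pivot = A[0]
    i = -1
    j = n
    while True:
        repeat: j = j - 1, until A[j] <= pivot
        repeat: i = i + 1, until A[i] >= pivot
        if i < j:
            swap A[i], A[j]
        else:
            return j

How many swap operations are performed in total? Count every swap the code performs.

2

pivot=5
j stops at 5 (2), i stops at 0 (5); swap ⇒ 2 5 2 2 2 5
j stops at 4 (2), i stops at 1 (5); swap ⇒ 2 2 2 2 5 5
j stops at 3, i stops at 4; i≥j ⇒ return 3. A=2 2 2 2 5 5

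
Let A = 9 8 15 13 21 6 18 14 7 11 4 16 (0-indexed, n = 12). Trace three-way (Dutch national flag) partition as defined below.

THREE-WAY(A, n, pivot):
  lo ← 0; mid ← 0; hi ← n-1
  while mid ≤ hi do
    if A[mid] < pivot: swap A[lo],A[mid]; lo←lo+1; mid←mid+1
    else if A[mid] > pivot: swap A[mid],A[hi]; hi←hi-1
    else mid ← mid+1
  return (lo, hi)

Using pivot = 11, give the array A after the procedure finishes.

9 8 4 7 6 11 14 18 21 13 16 15

lo=0 mid=0 hi=11
9<11: swap(0,0), lo=1 mid=1 ⇒ 9 8 15 13 21 6 18 14 7 11 4 16
8<11: swap(1,1), lo=2 mid=2 ⇒ 9 8 15 13 21 6 18 14 7 11 4 16
15>11: swap(2,11), hi=10 ⇒ 9 8 16 13 21 6 18 14 7 11 4 15
16>11: swap(2,10), hi=9 ⇒ 9 8 4 13 21 6 18 14 7 11 16 15
4<11: swap(2,2), lo=3 mid=3 ⇒ 9 8 4 13 21 6 18 14 7 11 16 15
13>11: swap(3,9), hi=8 ⇒ 9 8 4 11 21 6 18 14 7 13 16 15
11=11: mid=4
21>11: swap(4,8), hi=7 ⇒ 9 8 4 11 7 6 18 14 21 13 16 15
7<11: swap(3,4), lo=4 mid=5 ⇒ 9 8 4 7 11 6 18 14 21 13 16 15
6<11: swap(4,5), lo=5 mid=6 ⇒ 9 8 4 7 6 11 18 14 21 13 16 15
18>11: swap(6,7), hi=6 ⇒ 9 8 4 7 6 11 14 18 21 13 16 15
14>11: swap(6,6), hi=5 ⇒ 9 8 4 7 6 11 14 18 21 13 16 15
done. lo=5 hi=5; A=9 8 4 7 6 11 14 18 21 13 16 15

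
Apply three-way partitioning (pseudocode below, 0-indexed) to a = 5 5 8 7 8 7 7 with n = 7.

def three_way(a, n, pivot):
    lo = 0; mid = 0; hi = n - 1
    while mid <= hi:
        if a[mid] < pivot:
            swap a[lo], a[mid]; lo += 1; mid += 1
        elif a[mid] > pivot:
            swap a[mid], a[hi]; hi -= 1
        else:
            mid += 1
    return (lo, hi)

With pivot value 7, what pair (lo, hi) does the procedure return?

(2, 4)

pivot = 7; lo=0, mid=0, hi=6
a[mid]=5<7: swap a[0],a[0]; lo=1,mid=1 → 5 5 8 7 8 7 7
a[mid]=5<7: swap a[1],a[1]; lo=2,mid=2 → 5 5 8 7 8 7 7
a[mid]=8>7: swap a[2],a[6]; hi=5 → 5 5 7 7 8 7 8
a[mid]=7=7: mid=3
a[mid]=7=7: mid=4
a[mid]=8>7: swap a[4],a[5]; hi=4 → 5 5 7 7 7 8 8
a[mid]=7=7: mid=5
end: lo=2, hi=4; a = 5 5 7 7 7 8 8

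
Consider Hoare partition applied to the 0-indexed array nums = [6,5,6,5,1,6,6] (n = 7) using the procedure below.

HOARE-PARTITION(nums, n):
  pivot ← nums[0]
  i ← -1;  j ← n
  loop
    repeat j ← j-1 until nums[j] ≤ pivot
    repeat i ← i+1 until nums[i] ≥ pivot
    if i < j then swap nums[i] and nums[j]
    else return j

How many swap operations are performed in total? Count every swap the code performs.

pivot = nums[0] = 6; i = -1, j = 7
j→6 (nums[6]=6≤6), i→0 (nums[0]=6≥6); i<j, swap → [6,5,6,5,1,6,6]
j→5 (nums[5]=6≤6), i→2 (nums[2]=6≥6); i<j, swap → [6,5,6,5,1,6,6]
j→4, i→5; i≥j, return j=4. nums = [6,5,6,5,1,6,6]

2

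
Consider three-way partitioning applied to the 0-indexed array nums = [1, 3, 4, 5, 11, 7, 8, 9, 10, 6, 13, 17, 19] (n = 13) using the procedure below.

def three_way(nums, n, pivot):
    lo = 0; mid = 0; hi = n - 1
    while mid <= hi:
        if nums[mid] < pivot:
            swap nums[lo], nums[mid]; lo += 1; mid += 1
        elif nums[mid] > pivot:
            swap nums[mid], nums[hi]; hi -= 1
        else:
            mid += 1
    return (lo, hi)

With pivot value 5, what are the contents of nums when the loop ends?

[1, 3, 4, 5, 7, 8, 9, 10, 6, 13, 17, 19, 11]

lo=0 mid=0 hi=12
1<5: swap(0,0), lo=1 mid=1 ⇒ [1, 3, 4, 5, 11, 7, 8, 9, 10, 6, 13, 17, 19]
3<5: swap(1,1), lo=2 mid=2 ⇒ [1, 3, 4, 5, 11, 7, 8, 9, 10, 6, 13, 17, 19]
4<5: swap(2,2), lo=3 mid=3 ⇒ [1, 3, 4, 5, 11, 7, 8, 9, 10, 6, 13, 17, 19]
5=5: mid=4
11>5: swap(4,12), hi=11 ⇒ [1, 3, 4, 5, 19, 7, 8, 9, 10, 6, 13, 17, 11]
19>5: swap(4,11), hi=10 ⇒ [1, 3, 4, 5, 17, 7, 8, 9, 10, 6, 13, 19, 11]
17>5: swap(4,10), hi=9 ⇒ [1, 3, 4, 5, 13, 7, 8, 9, 10, 6, 17, 19, 11]
13>5: swap(4,9), hi=8 ⇒ [1, 3, 4, 5, 6, 7, 8, 9, 10, 13, 17, 19, 11]
6>5: swap(4,8), hi=7 ⇒ [1, 3, 4, 5, 10, 7, 8, 9, 6, 13, 17, 19, 11]
10>5: swap(4,7), hi=6 ⇒ [1, 3, 4, 5, 9, 7, 8, 10, 6, 13, 17, 19, 11]
9>5: swap(4,6), hi=5 ⇒ [1, 3, 4, 5, 8, 7, 9, 10, 6, 13, 17, 19, 11]
8>5: swap(4,5), hi=4 ⇒ [1, 3, 4, 5, 7, 8, 9, 10, 6, 13, 17, 19, 11]
7>5: swap(4,4), hi=3 ⇒ [1, 3, 4, 5, 7, 8, 9, 10, 6, 13, 17, 19, 11]
done. lo=3 hi=3; nums=[1, 3, 4, 5, 7, 8, 9, 10, 6, 13, 17, 19, 11]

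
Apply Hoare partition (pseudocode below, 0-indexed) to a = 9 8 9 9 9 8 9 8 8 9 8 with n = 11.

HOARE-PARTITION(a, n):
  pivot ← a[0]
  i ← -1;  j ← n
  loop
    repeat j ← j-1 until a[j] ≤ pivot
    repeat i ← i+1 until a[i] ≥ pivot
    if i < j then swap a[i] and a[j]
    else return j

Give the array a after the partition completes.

8 8 9 8 8 8 9 9 9 9 9

pivot=9
j stops at 10 (8), i stops at 0 (9); swap ⇒ 8 8 9 9 9 8 9 8 8 9 9
j stops at 9 (9), i stops at 2 (9); swap ⇒ 8 8 9 9 9 8 9 8 8 9 9
j stops at 8 (8), i stops at 3 (9); swap ⇒ 8 8 9 8 9 8 9 8 9 9 9
j stops at 7 (8), i stops at 4 (9); swap ⇒ 8 8 9 8 8 8 9 9 9 9 9
j stops at 6, i stops at 6; i≥j ⇒ return 6. a=8 8 9 8 8 8 9 9 9 9 9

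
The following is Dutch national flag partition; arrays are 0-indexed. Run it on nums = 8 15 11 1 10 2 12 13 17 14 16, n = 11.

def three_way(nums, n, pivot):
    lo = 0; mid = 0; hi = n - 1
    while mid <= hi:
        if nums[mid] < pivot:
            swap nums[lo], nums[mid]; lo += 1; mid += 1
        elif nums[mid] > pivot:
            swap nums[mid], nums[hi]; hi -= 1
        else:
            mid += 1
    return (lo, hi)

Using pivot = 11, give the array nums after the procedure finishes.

pivot = 11; lo=0, mid=0, hi=10
nums[mid]=8<11: swap nums[0],nums[0]; lo=1,mid=1 → 8 15 11 1 10 2 12 13 17 14 16
nums[mid]=15>11: swap nums[1],nums[10]; hi=9 → 8 16 11 1 10 2 12 13 17 14 15
nums[mid]=16>11: swap nums[1],nums[9]; hi=8 → 8 14 11 1 10 2 12 13 17 16 15
nums[mid]=14>11: swap nums[1],nums[8]; hi=7 → 8 17 11 1 10 2 12 13 14 16 15
nums[mid]=17>11: swap nums[1],nums[7]; hi=6 → 8 13 11 1 10 2 12 17 14 16 15
nums[mid]=13>11: swap nums[1],nums[6]; hi=5 → 8 12 11 1 10 2 13 17 14 16 15
nums[mid]=12>11: swap nums[1],nums[5]; hi=4 → 8 2 11 1 10 12 13 17 14 16 15
nums[mid]=2<11: swap nums[1],nums[1]; lo=2,mid=2 → 8 2 11 1 10 12 13 17 14 16 15
nums[mid]=11=11: mid=3
nums[mid]=1<11: swap nums[2],nums[3]; lo=3,mid=4 → 8 2 1 11 10 12 13 17 14 16 15
nums[mid]=10<11: swap nums[3],nums[4]; lo=4,mid=5 → 8 2 1 10 11 12 13 17 14 16 15
end: lo=4, hi=4; nums = 8 2 1 10 11 12 13 17 14 16 15

8 2 1 10 11 12 13 17 14 16 15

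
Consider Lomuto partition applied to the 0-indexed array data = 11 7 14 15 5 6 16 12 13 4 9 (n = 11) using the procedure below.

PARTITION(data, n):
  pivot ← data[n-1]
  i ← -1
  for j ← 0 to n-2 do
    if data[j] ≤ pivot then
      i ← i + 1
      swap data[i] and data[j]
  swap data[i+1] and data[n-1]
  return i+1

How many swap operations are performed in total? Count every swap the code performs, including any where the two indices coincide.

5

pivot=9, i=-1
j=0: 11>9, skip
j=1: 7≤9, i=0, swap(0,1) ⇒ 7 11 14 15 5 6 16 12 13 4 9
j=2: 14>9, skip
j=3: 15>9, skip
j=4: 5≤9, i=1, swap(1,4) ⇒ 7 5 14 15 11 6 16 12 13 4 9
j=5: 6≤9, i=2, swap(2,5) ⇒ 7 5 6 15 11 14 16 12 13 4 9
j=6: 16>9, skip
j=7: 12>9, skip
j=8: 13>9, skip
j=9: 4≤9, i=3, swap(3,9) ⇒ 7 5 6 4 11 14 16 12 13 15 9
swap(4,10) ⇒ 7 5 6 4 9 14 16 12 13 15 11; return 4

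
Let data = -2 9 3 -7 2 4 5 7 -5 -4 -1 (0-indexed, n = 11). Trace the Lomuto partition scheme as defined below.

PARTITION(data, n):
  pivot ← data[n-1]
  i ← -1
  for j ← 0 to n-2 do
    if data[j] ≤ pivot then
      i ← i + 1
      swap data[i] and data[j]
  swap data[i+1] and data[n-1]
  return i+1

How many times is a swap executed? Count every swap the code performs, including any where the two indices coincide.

pivot=-1, i=-1
j=0: -2≤-1, i=0, swap(0,0) ⇒ -2 9 3 -7 2 4 5 7 -5 -4 -1
j=1: 9>-1, skip
j=2: 3>-1, skip
j=3: -7≤-1, i=1, swap(1,3) ⇒ -2 -7 3 9 2 4 5 7 -5 -4 -1
j=4: 2>-1, skip
j=5: 4>-1, skip
j=6: 5>-1, skip
j=7: 7>-1, skip
j=8: -5≤-1, i=2, swap(2,8) ⇒ -2 -7 -5 9 2 4 5 7 3 -4 -1
j=9: -4≤-1, i=3, swap(3,9) ⇒ -2 -7 -5 -4 2 4 5 7 3 9 -1
swap(4,10) ⇒ -2 -7 -5 -4 -1 4 5 7 3 9 2; return 4

5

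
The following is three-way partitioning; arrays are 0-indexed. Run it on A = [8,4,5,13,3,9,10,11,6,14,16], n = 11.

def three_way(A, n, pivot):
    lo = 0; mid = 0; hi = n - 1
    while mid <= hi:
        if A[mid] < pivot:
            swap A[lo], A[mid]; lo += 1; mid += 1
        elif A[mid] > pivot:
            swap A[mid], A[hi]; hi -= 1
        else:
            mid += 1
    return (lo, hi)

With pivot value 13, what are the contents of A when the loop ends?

[8,4,5,3,9,10,11,6,13,16,14]

pivot = 13; lo=0, mid=0, hi=10
A[mid]=8<13: swap A[0],A[0]; lo=1,mid=1 → [8,4,5,13,3,9,10,11,6,14,16]
A[mid]=4<13: swap A[1],A[1]; lo=2,mid=2 → [8,4,5,13,3,9,10,11,6,14,16]
A[mid]=5<13: swap A[2],A[2]; lo=3,mid=3 → [8,4,5,13,3,9,10,11,6,14,16]
A[mid]=13=13: mid=4
A[mid]=3<13: swap A[3],A[4]; lo=4,mid=5 → [8,4,5,3,13,9,10,11,6,14,16]
A[mid]=9<13: swap A[4],A[5]; lo=5,mid=6 → [8,4,5,3,9,13,10,11,6,14,16]
A[mid]=10<13: swap A[5],A[6]; lo=6,mid=7 → [8,4,5,3,9,10,13,11,6,14,16]
A[mid]=11<13: swap A[6],A[7]; lo=7,mid=8 → [8,4,5,3,9,10,11,13,6,14,16]
A[mid]=6<13: swap A[7],A[8]; lo=8,mid=9 → [8,4,5,3,9,10,11,6,13,14,16]
A[mid]=14>13: swap A[9],A[10]; hi=9 → [8,4,5,3,9,10,11,6,13,16,14]
A[mid]=16>13: swap A[9],A[9]; hi=8 → [8,4,5,3,9,10,11,6,13,16,14]
end: lo=8, hi=8; A = [8,4,5,3,9,10,11,6,13,16,14]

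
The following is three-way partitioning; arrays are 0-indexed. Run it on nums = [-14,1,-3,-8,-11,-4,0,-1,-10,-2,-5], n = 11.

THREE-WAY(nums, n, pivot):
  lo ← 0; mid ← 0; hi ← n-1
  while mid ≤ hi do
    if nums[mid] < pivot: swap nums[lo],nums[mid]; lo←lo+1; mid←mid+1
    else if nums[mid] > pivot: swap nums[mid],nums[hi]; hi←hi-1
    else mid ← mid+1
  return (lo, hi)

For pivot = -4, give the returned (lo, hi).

(5, 5)

lo=0 mid=0 hi=10
-14<-4: swap(0,0), lo=1 mid=1 ⇒ [-14,1,-3,-8,-11,-4,0,-1,-10,-2,-5]
1>-4: swap(1,10), hi=9 ⇒ [-14,-5,-3,-8,-11,-4,0,-1,-10,-2,1]
-5<-4: swap(1,1), lo=2 mid=2 ⇒ [-14,-5,-3,-8,-11,-4,0,-1,-10,-2,1]
-3>-4: swap(2,9), hi=8 ⇒ [-14,-5,-2,-8,-11,-4,0,-1,-10,-3,1]
-2>-4: swap(2,8), hi=7 ⇒ [-14,-5,-10,-8,-11,-4,0,-1,-2,-3,1]
-10<-4: swap(2,2), lo=3 mid=3 ⇒ [-14,-5,-10,-8,-11,-4,0,-1,-2,-3,1]
-8<-4: swap(3,3), lo=4 mid=4 ⇒ [-14,-5,-10,-8,-11,-4,0,-1,-2,-3,1]
-11<-4: swap(4,4), lo=5 mid=5 ⇒ [-14,-5,-10,-8,-11,-4,0,-1,-2,-3,1]
-4=-4: mid=6
0>-4: swap(6,7), hi=6 ⇒ [-14,-5,-10,-8,-11,-4,-1,0,-2,-3,1]
-1>-4: swap(6,6), hi=5 ⇒ [-14,-5,-10,-8,-11,-4,-1,0,-2,-3,1]
done. lo=5 hi=5; nums=[-14,-5,-10,-8,-11,-4,-1,0,-2,-3,1]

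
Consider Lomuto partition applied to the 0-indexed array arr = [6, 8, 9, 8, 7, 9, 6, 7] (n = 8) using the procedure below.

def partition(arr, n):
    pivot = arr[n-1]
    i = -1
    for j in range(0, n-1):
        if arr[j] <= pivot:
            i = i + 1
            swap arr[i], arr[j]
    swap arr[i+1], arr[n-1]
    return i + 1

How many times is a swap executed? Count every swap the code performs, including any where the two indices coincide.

4

pivot = arr[7] = 7; i = -1
j=0: arr[0]=6 ≤ 7 → i=0, swap arr[0],arr[0] (no change) → [6, 8, 9, 8, 7, 9, 6, 7]
j=1: arr[1]=8 > 7 → no swap
j=2: arr[2]=9 > 7 → no swap
j=3: arr[3]=8 > 7 → no swap
j=4: arr[4]=7 ≤ 7 → i=1, swap arr[1],arr[4] → [6, 7, 9, 8, 8, 9, 6, 7]
j=5: arr[5]=9 > 7 → no swap
j=6: arr[6]=6 ≤ 7 → i=2, swap arr[2],arr[6] → [6, 7, 6, 8, 8, 9, 9, 7]
final swap arr[3],arr[7] → [6, 7, 6, 7, 8, 9, 9, 8]; return 3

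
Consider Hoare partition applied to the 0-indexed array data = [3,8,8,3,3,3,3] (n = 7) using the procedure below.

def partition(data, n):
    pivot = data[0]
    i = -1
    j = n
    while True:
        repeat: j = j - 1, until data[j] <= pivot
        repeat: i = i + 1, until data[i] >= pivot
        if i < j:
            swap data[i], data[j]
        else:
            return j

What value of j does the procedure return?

3

pivot=3
j stops at 6 (3), i stops at 0 (3); swap ⇒ [3,8,8,3,3,3,3]
j stops at 5 (3), i stops at 1 (8); swap ⇒ [3,3,8,3,3,8,3]
j stops at 4 (3), i stops at 2 (8); swap ⇒ [3,3,3,3,8,8,3]
j stops at 3, i stops at 3; i≥j ⇒ return 3. data=[3,3,3,3,8,8,3]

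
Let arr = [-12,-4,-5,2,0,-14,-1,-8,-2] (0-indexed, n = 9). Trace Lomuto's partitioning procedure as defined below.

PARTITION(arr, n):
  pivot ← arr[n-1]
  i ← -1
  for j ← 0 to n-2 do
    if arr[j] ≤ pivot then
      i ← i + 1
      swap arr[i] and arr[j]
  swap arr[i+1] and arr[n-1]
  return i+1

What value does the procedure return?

5

pivot=-2, i=-1
j=0: -12≤-2, i=0, swap(0,0) ⇒ [-12,-4,-5,2,0,-14,-1,-8,-2]
j=1: -4≤-2, i=1, swap(1,1) ⇒ [-12,-4,-5,2,0,-14,-1,-8,-2]
j=2: -5≤-2, i=2, swap(2,2) ⇒ [-12,-4,-5,2,0,-14,-1,-8,-2]
j=3: 2>-2, skip
j=4: 0>-2, skip
j=5: -14≤-2, i=3, swap(3,5) ⇒ [-12,-4,-5,-14,0,2,-1,-8,-2]
j=6: -1>-2, skip
j=7: -8≤-2, i=4, swap(4,7) ⇒ [-12,-4,-5,-14,-8,2,-1,0,-2]
swap(5,8) ⇒ [-12,-4,-5,-14,-8,-2,-1,0,2]; return 5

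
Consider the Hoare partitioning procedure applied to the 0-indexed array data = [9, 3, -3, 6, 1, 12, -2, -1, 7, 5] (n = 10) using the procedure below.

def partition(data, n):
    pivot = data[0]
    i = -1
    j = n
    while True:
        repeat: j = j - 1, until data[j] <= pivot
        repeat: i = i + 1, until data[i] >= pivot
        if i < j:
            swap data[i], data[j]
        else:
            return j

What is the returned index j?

pivot = data[0] = 9; i = -1, j = 10
j→9 (data[9]=5≤9), i→0 (data[0]=9≥9); i<j, swap → [5, 3, -3, 6, 1, 12, -2, -1, 7, 9]
j→8 (data[8]=7≤9), i→5 (data[5]=12≥9); i<j, swap → [5, 3, -3, 6, 1, 7, -2, -1, 12, 9]
j→7, i→8; i≥j, return j=7. data = [5, 3, -3, 6, 1, 7, -2, -1, 12, 9]

7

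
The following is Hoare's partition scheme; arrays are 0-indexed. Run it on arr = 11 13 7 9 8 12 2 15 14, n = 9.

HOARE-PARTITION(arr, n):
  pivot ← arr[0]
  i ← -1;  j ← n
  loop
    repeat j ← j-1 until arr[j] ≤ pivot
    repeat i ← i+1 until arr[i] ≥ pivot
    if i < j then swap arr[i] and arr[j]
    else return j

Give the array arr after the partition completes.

2 8 7 9 13 12 11 15 14

pivot = arr[0] = 11; i = -1, j = 9
j→6 (arr[6]=2≤11), i→0 (arr[0]=11≥11); i<j, swap → 2 13 7 9 8 12 11 15 14
j→4 (arr[4]=8≤11), i→1 (arr[1]=13≥11); i<j, swap → 2 8 7 9 13 12 11 15 14
j→3, i→4; i≥j, return j=3. arr = 2 8 7 9 13 12 11 15 14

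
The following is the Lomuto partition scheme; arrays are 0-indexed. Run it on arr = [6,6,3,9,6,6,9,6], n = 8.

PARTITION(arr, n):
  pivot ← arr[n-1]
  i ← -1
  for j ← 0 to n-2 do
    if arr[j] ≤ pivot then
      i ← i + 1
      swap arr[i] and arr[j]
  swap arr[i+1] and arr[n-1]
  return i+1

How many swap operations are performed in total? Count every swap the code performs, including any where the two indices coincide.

pivot = arr[7] = 6; i = -1
j=0: arr[0]=6 ≤ 6 → i=0, swap arr[0],arr[0] (no change) → [6,6,3,9,6,6,9,6]
j=1: arr[1]=6 ≤ 6 → i=1, swap arr[1],arr[1] (no change) → [6,6,3,9,6,6,9,6]
j=2: arr[2]=3 ≤ 6 → i=2, swap arr[2],arr[2] (no change) → [6,6,3,9,6,6,9,6]
j=3: arr[3]=9 > 6 → no swap
j=4: arr[4]=6 ≤ 6 → i=3, swap arr[3],arr[4] → [6,6,3,6,9,6,9,6]
j=5: arr[5]=6 ≤ 6 → i=4, swap arr[4],arr[5] → [6,6,3,6,6,9,9,6]
j=6: arr[6]=9 > 6 → no swap
final swap arr[5],arr[7] → [6,6,3,6,6,6,9,9]; return 5

6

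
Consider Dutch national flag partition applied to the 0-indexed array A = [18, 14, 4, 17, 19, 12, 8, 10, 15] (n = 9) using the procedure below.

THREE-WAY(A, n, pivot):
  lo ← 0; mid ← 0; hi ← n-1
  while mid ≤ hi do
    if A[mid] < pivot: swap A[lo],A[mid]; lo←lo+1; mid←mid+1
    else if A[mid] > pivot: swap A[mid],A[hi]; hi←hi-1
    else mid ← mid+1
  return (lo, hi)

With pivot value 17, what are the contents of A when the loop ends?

pivot = 17; lo=0, mid=0, hi=8
A[mid]=18>17: swap A[0],A[8]; hi=7 → [15, 14, 4, 17, 19, 12, 8, 10, 18]
A[mid]=15<17: swap A[0],A[0]; lo=1,mid=1 → [15, 14, 4, 17, 19, 12, 8, 10, 18]
A[mid]=14<17: swap A[1],A[1]; lo=2,mid=2 → [15, 14, 4, 17, 19, 12, 8, 10, 18]
A[mid]=4<17: swap A[2],A[2]; lo=3,mid=3 → [15, 14, 4, 17, 19, 12, 8, 10, 18]
A[mid]=17=17: mid=4
A[mid]=19>17: swap A[4],A[7]; hi=6 → [15, 14, 4, 17, 10, 12, 8, 19, 18]
A[mid]=10<17: swap A[3],A[4]; lo=4,mid=5 → [15, 14, 4, 10, 17, 12, 8, 19, 18]
A[mid]=12<17: swap A[4],A[5]; lo=5,mid=6 → [15, 14, 4, 10, 12, 17, 8, 19, 18]
A[mid]=8<17: swap A[5],A[6]; lo=6,mid=7 → [15, 14, 4, 10, 12, 8, 17, 19, 18]
end: lo=6, hi=6; A = [15, 14, 4, 10, 12, 8, 17, 19, 18]

[15, 14, 4, 10, 12, 8, 17, 19, 18]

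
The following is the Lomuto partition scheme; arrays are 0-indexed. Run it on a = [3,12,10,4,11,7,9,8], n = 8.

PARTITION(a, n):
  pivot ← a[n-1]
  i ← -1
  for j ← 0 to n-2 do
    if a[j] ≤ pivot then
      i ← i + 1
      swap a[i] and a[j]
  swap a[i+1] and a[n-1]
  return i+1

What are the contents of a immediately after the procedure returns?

pivot = a[7] = 8; i = -1
j=0: a[0]=3 ≤ 8 → i=0, swap a[0],a[0] (no change) → [3,12,10,4,11,7,9,8]
j=1: a[1]=12 > 8 → no swap
j=2: a[2]=10 > 8 → no swap
j=3: a[3]=4 ≤ 8 → i=1, swap a[1],a[3] → [3,4,10,12,11,7,9,8]
j=4: a[4]=11 > 8 → no swap
j=5: a[5]=7 ≤ 8 → i=2, swap a[2],a[5] → [3,4,7,12,11,10,9,8]
j=6: a[6]=9 > 8 → no swap
final swap a[3],a[7] → [3,4,7,8,11,10,9,12]; return 3

[3,4,7,8,11,10,9,12]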